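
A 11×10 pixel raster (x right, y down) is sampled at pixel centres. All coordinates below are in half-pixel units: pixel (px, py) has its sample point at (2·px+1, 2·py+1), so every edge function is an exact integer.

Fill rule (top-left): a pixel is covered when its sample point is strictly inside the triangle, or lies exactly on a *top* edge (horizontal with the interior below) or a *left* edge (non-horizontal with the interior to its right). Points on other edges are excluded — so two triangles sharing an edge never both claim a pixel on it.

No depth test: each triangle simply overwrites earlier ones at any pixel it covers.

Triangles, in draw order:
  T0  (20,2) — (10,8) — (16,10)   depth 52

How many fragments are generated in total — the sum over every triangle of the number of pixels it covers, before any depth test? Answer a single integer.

T0:
  2·area = 56  (B↔C swapped to make it positive)
  edge (20, 2)→(16, 10): d=(-4,8) right/bottom  bias=-1
  edge (16, 10)→(10, 8): d=(-6,-2) top-left  bias=+0
  edge (10, 8)→(20, 2): d=(10,-6) top-left  bias=+0
    (9,1)@(19, 3): e=[4,48,4] → #
    (10,1)@(21, 3): e=[-12,52,16] → ·
    (0,2)@(1, 5): e=[140,0,-84] → ·  [on edge]
    (7,2)@(15, 5): e=[28,28,0] → #  [on edge]
    (8,2)@(17, 5): e=[12,32,12] → #
    (9,2)@(19, 5): e=[-4,36,24] → ·
    (3,3)@(7, 7): e=[84,0,-28] → ·  [on edge]
    (6,3)@(13, 7): e=[36,12,8] → #
    (9,3)@(19, 7): e=[-12,24,44] → ·
    (6,4)@(13, 9): e=[28,0,28] → #  [on edge]
    (8,4)@(17, 9): e=[-4,8,52] → ·
    (2,5)@(5, 11): e=[84,-28,0] → ·  [on edge]
    (9,5)@(19, 11): e=[-28,0,84] → ·  [on edge]
  covered (8 px):
    · · · · · · · · · · ·
    · · · · · · · · · # ·
    · · · · · · · # # · ·
    · · · · · · # # # · ·
    · · · · · · # # · · ·
    · · · · · · · · · · ·
    · · · · · · · · · · ·
    · · · · · · · · · · ·
    · · · · · · · · · · ·
    · · · · · · · · · · ·

Answer: 8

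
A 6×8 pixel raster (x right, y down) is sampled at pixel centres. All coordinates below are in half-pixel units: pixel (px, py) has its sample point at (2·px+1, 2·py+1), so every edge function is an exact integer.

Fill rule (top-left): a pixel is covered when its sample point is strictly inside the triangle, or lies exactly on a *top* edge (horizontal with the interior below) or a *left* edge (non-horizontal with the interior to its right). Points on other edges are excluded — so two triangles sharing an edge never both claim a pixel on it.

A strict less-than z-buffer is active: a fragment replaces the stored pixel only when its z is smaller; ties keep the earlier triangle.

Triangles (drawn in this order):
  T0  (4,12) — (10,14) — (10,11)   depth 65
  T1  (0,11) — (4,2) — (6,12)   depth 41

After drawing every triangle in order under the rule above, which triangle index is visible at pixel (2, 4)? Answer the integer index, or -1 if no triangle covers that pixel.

T0:
  2·area = 18  (B↔C swapped to make it positive)
  edge (4, 12)→(10, 11): d=(6,-1) top-left  bias=+0
  edge (10, 11)→(10, 14): d=(0,3) right/bottom  bias=-1
  edge (10, 14)→(4, 12): d=(-6,-2) top-left  bias=+0
    (0,5)@(1, 11): e=[-9,27,0] → ·  [on edge]
    (3,6)@(7, 13): e=[9,9,0] → █  [on edge]
    (4,6)@(9, 13): e=[11,3,4] → █
    (5,6)@(11, 13): e=[13,-3,8] → ·
    (3,7)@(7, 15): e=[21,9,-12] → ·
    (4,7)@(9, 15): e=[23,3,-8] → ·
  covered (2 px):
    · · · · · ·
    · · · · · ·
    · · · · · ·
    · · · · · ·
    · · · · · ·
    · · · · · ·
    · · · █ █ ·
    · · · · · ·
T1:
  2·area = 58
  edge (0, 11)→(4, 2): d=(4,-9) top-left  bias=+0
  edge (4, 2)→(6, 12): d=(2,10) right/bottom  bias=-1
  edge (6, 12)→(0, 11): d=(-6,-1) top-left  bias=+0
    (1,2)@(3, 5): e=[3,16,39] → █
    (2,2)@(5, 5): e=[21,-4,41] → ·
    (1,3)@(3, 7): e=[11,20,27] → █
    (2,3)@(5, 7): e=[29,0,29] → ·  [on edge]
    (0,4)@(1, 9): e=[1,44,13] → █
    (2,4)@(5, 9): e=[37,4,17] → █
    (3,4)@(7, 9): e=[55,-16,19] → ·
    (0,5)@(1, 11): e=[9,48,1] → █
    (3,5)@(7, 11): e=[63,-12,7] → ·
    (0,6)@(1, 13): e=[17,52,-11] → ·
    (1,6)@(3, 13): e=[35,32,-9] → ·
    (2,6)@(5, 13): e=[53,12,-7] → ·
  covered (8 px):
    · · · · · ·
    · · · · · ·
    · █ · · · ·
    · █ · · · ·
    █ █ █ · · ·
    █ █ █ · · ·
    · · · · · ·
    · · · · · ·

Z-buffer (winner per pixel, '.' = empty):
  . . . . . .
  . . . . . .
  . 1 . . . .
  . 1 . . . .
  1 1 1 . . .
  1 1 1 . . .
  . . . 0 0 .
  . . . . . .

Result: 1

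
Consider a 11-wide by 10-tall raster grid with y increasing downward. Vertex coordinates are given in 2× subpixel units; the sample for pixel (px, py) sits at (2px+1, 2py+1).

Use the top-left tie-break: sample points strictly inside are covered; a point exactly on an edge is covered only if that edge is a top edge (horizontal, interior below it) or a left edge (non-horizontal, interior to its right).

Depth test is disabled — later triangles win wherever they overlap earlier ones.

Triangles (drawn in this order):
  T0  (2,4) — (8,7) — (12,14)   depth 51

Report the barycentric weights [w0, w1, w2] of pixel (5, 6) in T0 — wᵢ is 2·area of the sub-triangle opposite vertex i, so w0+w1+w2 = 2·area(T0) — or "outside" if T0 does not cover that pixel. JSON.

T0:
  2·area = 30
  edge (2, 4)→(8, 7): d=(6,3) right/bottom  bias=-1
  edge (8, 7)→(12, 14): d=(4,7) right/bottom  bias=-1
  edge (12, 14)→(2, 4): d=(-10,-10) top-left  bias=+0
    (0,1)@(1, 3): e=[-3,33,0] → ·  [on edge]
    (1,2)@(3, 5): e=[3,27,0] → █  [on edge]
    (2,2)@(5, 5): e=[-3,13,20] → ·
    (1,3)@(3, 7): e=[15,35,-20] → ·
    (2,3)@(5, 7): e=[9,21,0] → █  [on edge]
    (3,3)@(7, 7): e=[3,7,20] → █
    (4,3)@(9, 7): e=[-3,-7,40] → ·
    (2,4)@(5, 9): e=[21,29,-20] → ·
    (3,4)@(7, 9): e=[15,15,0] → █  [on edge]
    (4,4)@(9, 9): e=[9,1,20] → █
    (5,4)@(11, 9): e=[3,-13,40] → ·
    (3,5)@(7, 11): e=[27,23,-20] → ·
    (4,5)@(9, 11): e=[21,9,0] → █  [on edge]
    (5,6)@(11, 13): e=[27,3,0] → █  [on edge]
    (6,7)@(13, 15): e=[33,-3,0] → ·  [on edge]
    (7,8)@(15, 17): e=[39,-9,0] → ·  [on edge]
    (8,9)@(17, 19): e=[45,-15,0] → ·  [on edge]
  covered (7 px):
    · · · · · · · · · · ·
    · · · · · · · · · · ·
    · █ · · · · · · · · ·
    · · █ █ · · · · · · ·
    · · · █ █ · · · · · ·
    · · · · █ · · · · · ·
    · · · · · █ · · · · ·
    · · · · · · · · · · ·
    · · · · · · · · · · ·
    · · · · · · · · · · ·

Final: [3,0,27]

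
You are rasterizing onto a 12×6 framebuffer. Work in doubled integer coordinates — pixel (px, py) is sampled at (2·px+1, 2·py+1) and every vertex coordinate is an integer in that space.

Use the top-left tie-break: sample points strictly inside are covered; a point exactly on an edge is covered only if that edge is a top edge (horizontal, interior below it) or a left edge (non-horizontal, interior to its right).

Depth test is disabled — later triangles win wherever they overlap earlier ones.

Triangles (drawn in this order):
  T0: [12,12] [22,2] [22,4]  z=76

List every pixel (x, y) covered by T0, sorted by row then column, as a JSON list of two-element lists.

T0:
  2·area = 20
  edge (12, 12)→(22, 2): d=(10,-10) top-left  bias=+0
  edge (22, 2)→(22, 4): d=(0,2) right/bottom  bias=-1
  edge (22, 4)→(12, 12): d=(-10,8) right/bottom  bias=-1
    (11,0)@(23, 1): e=[0,-2,22] → ·  [on edge]
    (10,1)@(21, 3): e=[0,2,18] → █  [on edge]
    (11,1)@(23, 3): e=[20,-2,2] → ·
    (9,2)@(19, 5): e=[0,6,14] → █  [on edge]
    (10,2)@(21, 5): e=[20,2,-2] → ·
    (8,3)@(17, 7): e=[0,10,10] → █  [on edge]
    (9,3)@(19, 7): e=[20,6,-6] → ·
    (7,4)@(15, 9): e=[0,14,6] → █  [on edge]
    (8,4)@(17, 9): e=[20,10,-10] → ·
    (6,5)@(13, 11): e=[0,18,2] → █  [on edge]
    (7,5)@(15, 11): e=[20,14,-14] → ·
  covered (5 px):
    · · · · · · · · · · · ·
    · · · · · · · · · · █ ·
    · · · · · · · · · █ · ·
    · · · · · · · · █ · · ·
    · · · · · · · █ · · · ·
    · · · · · · █ · · · · ·

Final: [[10,1],[9,2],[8,3],[7,4],[6,5]]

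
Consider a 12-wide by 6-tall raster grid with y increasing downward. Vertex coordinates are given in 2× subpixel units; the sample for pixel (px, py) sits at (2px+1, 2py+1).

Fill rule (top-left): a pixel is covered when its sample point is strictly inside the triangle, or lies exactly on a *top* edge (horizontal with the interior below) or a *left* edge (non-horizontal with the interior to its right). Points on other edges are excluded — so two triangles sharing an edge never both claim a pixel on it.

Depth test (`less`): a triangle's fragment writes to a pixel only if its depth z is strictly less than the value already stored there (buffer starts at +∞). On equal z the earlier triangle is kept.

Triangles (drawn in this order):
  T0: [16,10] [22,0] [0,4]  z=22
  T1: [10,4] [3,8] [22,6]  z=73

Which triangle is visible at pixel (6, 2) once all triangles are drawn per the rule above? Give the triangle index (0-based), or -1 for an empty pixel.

T0:
  2·area = 196  (B↔C swapped to make it positive)
  edge (16, 10)→(0, 4): d=(-16,-6) top-left  bias=+0
  edge (0, 4)→(22, 0): d=(22,-4) top-left  bias=+0
  edge (22, 0)→(16, 10): d=(-6,10) right/bottom  bias=-1
    (8,0)@(17, 1): e=[150,2,44] → #
    (9,0)@(19, 1): e=[162,10,24] → #
    (10,0)@(21, 1): e=[174,18,4] → #
    (11,0)@(23, 1): e=[186,26,-16] → ·
    (3,1)@(7, 3): e=[58,6,132] → #
    (4,1)@(9, 3): e=[70,14,112] → #
    (5,1)@(11, 3): e=[82,22,92] → #
    (6,1)@(13, 3): e=[94,30,72] → #
    (7,1)@(15, 3): e=[106,38,52] → #
    (10,1)@(21, 3): e=[142,62,-8] → ·
    (1,2)@(3, 5): e=[2,34,160] → #
    (2,2)@(5, 5): e=[14,42,140] → #
    (9,2)@(19, 5): e=[98,98,0] → ·  [on edge]
  covered (24 px):
    · · · · · · · · # # # ·
    · · · # # # # # # # · ·
    · # # # # # # # # · · ·
    · · · · # # # # # · · ·
    · · · · · · · # · · · ·
    · · · · · · · · · · · ·
T1:
  2·area = 62  (B↔C swapped to make it positive)
  edge (10, 4)→(22, 6): d=(12,2) right/bottom  bias=-1
  edge (22, 6)→(3, 8): d=(-19,2) right/bottom  bias=-1
  edge (3, 8)→(10, 4): d=(7,-4) top-left  bias=+0
    (4,2)@(9, 5): e=[14,45,3] → #
    (5,2)@(11, 5): e=[10,41,11] → #
    (6,2)@(13, 5): e=[6,37,19] → #
    (7,2)@(15, 5): e=[2,33,27] → #
    (8,2)@(17, 5): e=[-2,29,35] → ·
    (2,3)@(5, 7): e=[46,15,1] → #
    (3,3)@(7, 7): e=[42,11,9] → #
    (6,3)@(13, 7): e=[30,-1,33] → ·
    (7,3)@(15, 7): e=[26,-5,41] → ·
    (2,4)@(5, 9): e=[70,-23,15] → ·
    (3,4)@(7, 9): e=[66,-27,23] → ·
    (4,4)@(9, 9): e=[62,-31,31] → ·
  covered (8 px):
    · · · · · · · · · · · ·
    · · · · · · · · · · · ·
    · · · · # # # # · · · ·
    · · # # # # · · · · · ·
    · · · · · · · · · · · ·
    · · · · · · · · · · · ·

Z-buffer (winner per pixel, '.' = empty):
  . . . . . . . . 0 0 0 .
  . . . 0 0 0 0 0 0 0 . .
  . 0 0 0 0 0 0 0 0 . . .
  . . 1 1 0 0 0 0 0 . . .
  . . . . . . . 0 . . . .
  . . . . . . . . . . . .

Answer: 0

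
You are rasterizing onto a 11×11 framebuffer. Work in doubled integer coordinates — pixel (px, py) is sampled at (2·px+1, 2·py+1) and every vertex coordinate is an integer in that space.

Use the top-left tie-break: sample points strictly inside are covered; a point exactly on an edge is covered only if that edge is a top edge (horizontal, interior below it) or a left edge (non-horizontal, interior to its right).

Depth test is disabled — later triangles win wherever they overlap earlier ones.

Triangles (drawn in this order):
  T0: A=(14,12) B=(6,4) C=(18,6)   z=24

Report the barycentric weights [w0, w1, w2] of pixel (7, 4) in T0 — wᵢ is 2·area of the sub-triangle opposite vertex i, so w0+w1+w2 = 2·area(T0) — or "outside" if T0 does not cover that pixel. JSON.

T0:
  2·area = 80
  edge (14, 12)→(6, 4): d=(-8,-8) top-left  bias=+0
  edge (6, 4)→(18, 6): d=(12,2) right/bottom  bias=-1
  edge (18, 6)→(14, 12): d=(-4,6) right/bottom  bias=-1
    (1,0)@(3, 1): e=[0,-30,110] → ·  [on edge]
    (2,1)@(5, 3): e=[0,-10,90] → ·  [on edge]
    (3,2)@(7, 5): e=[0,10,70] → █  [on edge]
    (4,2)@(9, 5): e=[16,6,58] → █
    (5,2)@(11, 5): e=[32,2,46] → █
    (6,2)@(13, 5): e=[48,-2,34] → ·
    (3,3)@(7, 7): e=[-16,34,62] → ·
    (4,3)@(9, 7): e=[0,30,50] → █  [on edge]
    (6,3)@(13, 7): e=[32,22,26] → █
    (7,3)@(15, 7): e=[48,18,14] → █
    (8,3)@(17, 7): e=[64,14,2] → █
    (9,3)@(19, 7): e=[80,10,-10] → ·
    (5,4)@(11, 9): e=[0,50,30] → █  [on edge]
    (6,5)@(13, 11): e=[0,70,10] → █  [on edge]
    (7,6)@(15, 13): e=[0,90,-10] → ·  [on edge]
    (8,7)@(17, 15): e=[0,110,-30] → ·  [on edge]
    (9,8)@(19, 17): e=[0,130,-50] → ·  [on edge]
    (10,9)@(21, 19): e=[0,150,-70] → ·  [on edge]
  covered (12 px):
    · · · · · · · · · · ·
    · · · · · · · · · · ·
    · · · █ █ █ · · · · ·
    · · · · █ █ █ █ █ · ·
    · · · · · █ █ █ · · ·
    · · · · · · █ · · · ·
    · · · · · · · · · · ·
    · · · · · · · · · · ·
    · · · · · · · · · · ·
    · · · · · · · · · · ·
    · · · · · · · · · · ·

Result: [42,6,32]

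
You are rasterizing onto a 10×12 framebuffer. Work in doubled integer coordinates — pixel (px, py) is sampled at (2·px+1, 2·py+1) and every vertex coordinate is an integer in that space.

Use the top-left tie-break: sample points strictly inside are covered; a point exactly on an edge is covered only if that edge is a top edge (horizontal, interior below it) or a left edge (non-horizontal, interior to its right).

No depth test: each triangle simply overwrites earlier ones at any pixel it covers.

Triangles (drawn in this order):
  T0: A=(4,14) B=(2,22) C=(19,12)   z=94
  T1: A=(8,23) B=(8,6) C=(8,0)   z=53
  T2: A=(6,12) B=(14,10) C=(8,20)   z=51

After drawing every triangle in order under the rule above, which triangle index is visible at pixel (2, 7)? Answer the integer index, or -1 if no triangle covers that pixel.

T0:
  2·area = 116  (B↔C swapped to make it positive)
  edge (4, 14)→(19, 12): d=(15,-2) top-left  bias=+0
  edge (19, 12)→(2, 22): d=(-17,10) right/bottom  bias=-1
  edge (2, 22)→(4, 14): d=(2,-8) top-left  bias=+0
    (6,6)@(13, 13): e=[3,43,70] → X
    (7,6)@(15, 13): e=[7,23,86] → X
    (8,6)@(17, 13): e=[11,3,102] → X
    (9,6)@(19, 13): e=[15,-17,118] → .
    (2,7)@(5, 15): e=[17,89,10] → X
    (3,7)@(7, 15): e=[21,69,26] → X
    (4,7)@(9, 15): e=[25,49,42] → X
    (5,7)@(11, 15): e=[29,29,58] → X
    (7,7)@(15, 15): e=[37,-11,90] → .
    (8,7)@(17, 15): e=[41,-31,106] → .
    (2,8)@(5, 17): e=[47,55,14] → X
    (5,8)@(11, 17): e=[59,-5,62] → .
  covered (15 px):
    . . . . . . . . . .
    . . . . . . . . . .
    . . . . . . . . . .
    . . . . . . . . . .
    . . . . . . . . . .
    . . . . . . . . . .
    . . . . . . X X X .
    . . X X X X X . . .
    . . X X X . . . . .
    . X X X . . . . . .
    . X . . . . . . . .
    . . . . . . . . . .
T1:
  degenerate (2·area = 0) — covers nothing
T2:
  2·area = 68
  edge (6, 12)→(14, 10): d=(8,-2) top-left  bias=+0
  edge (14, 10)→(8, 20): d=(-6,10) right/bottom  bias=-1
  edge (8, 20)→(6, 12): d=(-2,-8) top-left  bias=+0
    (8,2)@(17, 5): e=[-34,0,102] → .  [on edge]
    (5,5)@(11, 11): e=[2,24,42] → X
    (6,5)@(13, 11): e=[6,4,58] → X
    (7,5)@(15, 11): e=[10,-16,74] → .
    (3,6)@(7, 13): e=[10,52,6] → X
    (4,6)@(9, 13): e=[14,32,22] → X
    (6,6)@(13, 13): e=[22,-8,54] → .
    (3,7)@(7, 15): e=[26,40,2] → X
    (5,7)@(11, 15): e=[34,0,34] → .  [on edge]
    (3,8)@(7, 17): e=[42,28,-2] → .
    (4,8)@(9, 17): e=[46,8,14] → X
    (5,8)@(11, 17): e=[50,-12,30] → .
  covered (8 px):
    . . . . . . . . . .
    . . . . . . . . . .
    . . . . . . . . . .
    . . . . . . . . . .
    . . . . . . . . . .
    . . . . . X X . . .
    . . . X X X . . . .
    . . . X X . . . . .
    . . . . X . . . . .
    . . . . . . . . . .
    . . . . . . . . . .
    . . . . . . . . . .

Z-buffer (winner per pixel, '.' = empty):
  . . . . . . . . . .
  . . . . . . . . . .
  . . . . . . . . . .
  . . . . . . . . . .
  . . . . . . . . . .
  . . . . . 2 2 . . .
  . . . 2 2 2 0 0 0 .
  . . 0 2 2 0 0 . . .
  . . 0 0 2 . . . . .
  . 0 0 0 . . . . . .
  . 0 . . . . . . . .
  . . . . . . . . . .

Result: 0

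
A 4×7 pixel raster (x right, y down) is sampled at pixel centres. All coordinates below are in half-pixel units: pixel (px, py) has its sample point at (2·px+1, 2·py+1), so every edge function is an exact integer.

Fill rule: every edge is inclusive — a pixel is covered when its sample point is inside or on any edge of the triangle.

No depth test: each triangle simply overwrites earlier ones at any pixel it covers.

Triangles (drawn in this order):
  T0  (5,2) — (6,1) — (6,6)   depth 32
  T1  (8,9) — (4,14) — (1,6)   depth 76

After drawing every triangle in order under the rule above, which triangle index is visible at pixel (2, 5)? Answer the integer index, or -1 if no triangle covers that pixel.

T0:
  2·area = 5
  edge (5, 2)→(6, 1): d=(1,-1) inclusive
  edge (6, 1)→(6, 6): d=(0,5) inclusive
  edge (6, 6)→(5, 2): d=(-1,-4) inclusive
  covered (0 px):
    · · · ·
    · · · ·
    · · · ·
    · · · ·
    · · · ·
    · · · ·
    · · · ·
T1:
  2·area = 47
  edge (8, 9)→(4, 14): d=(-4,5) inclusive
  edge (4, 14)→(1, 6): d=(-3,-8) inclusive
  edge (1, 6)→(8, 9): d=(7,3) inclusive
    (1,3)@(3, 7): e=[33,13,1] → #
    (2,3)@(5, 7): e=[23,29,-5] → ·
    (1,4)@(3, 9): e=[25,7,15] → #
    (2,4)@(5, 9): e=[15,23,9] → #
    (3,4)@(7, 9): e=[5,39,3] → #
    (1,5)@(3, 11): e=[17,1,29] → #
    (3,5)@(7, 11): e=[-3,33,17] → ·
    (1,6)@(3, 13): e=[9,-5,43] → ·
    (2,6)@(5, 13): e=[-1,11,37] → ·
  covered (6 px):
    · · · ·
    · · · ·
    · · · ·
    · # · ·
    · # # #
    · # # ·
    · · · ·

Z-buffer (winner per pixel, '.' = empty):
  . . . .
  . . . .
  . . . .
  . 1 . .
  . 1 1 1
  . 1 1 .
  . . . .

Final: 1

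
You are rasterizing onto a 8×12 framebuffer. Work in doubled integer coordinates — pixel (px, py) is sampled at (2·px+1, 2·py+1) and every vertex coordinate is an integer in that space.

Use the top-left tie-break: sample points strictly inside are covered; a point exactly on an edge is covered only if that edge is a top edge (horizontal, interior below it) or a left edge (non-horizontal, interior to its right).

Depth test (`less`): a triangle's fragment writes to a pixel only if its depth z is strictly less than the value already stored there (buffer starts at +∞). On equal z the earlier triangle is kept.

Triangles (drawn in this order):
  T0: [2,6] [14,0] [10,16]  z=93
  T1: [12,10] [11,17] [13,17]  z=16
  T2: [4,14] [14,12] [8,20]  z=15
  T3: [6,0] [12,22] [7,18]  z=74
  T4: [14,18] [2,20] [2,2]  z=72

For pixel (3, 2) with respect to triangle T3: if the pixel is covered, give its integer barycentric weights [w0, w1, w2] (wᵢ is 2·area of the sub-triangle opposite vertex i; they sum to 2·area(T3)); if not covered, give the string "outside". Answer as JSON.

T0:
  2·area = 168
  edge (2, 6)→(14, 0): d=(12,-6) top-left  bias=+0
  edge (14, 0)→(10, 16): d=(-4,16) right/bottom  bias=-1
  edge (10, 16)→(2, 6): d=(-8,-10) top-left  bias=+0
    (6,0)@(13, 1): e=[6,12,150] → X
    (7,0)@(15, 1): e=[18,-20,170] → .
    (4,1)@(9, 3): e=[6,68,94] → X
    (5,1)@(11, 3): e=[18,36,114] → X
    (7,1)@(15, 3): e=[42,-28,154] → .
    (2,2)@(5, 5): e=[6,124,38] → X
    (3,2)@(7, 5): e=[18,92,58] → X
    (6,2)@(13, 5): e=[54,-4,118] → .
    (1,3)@(3, 7): e=[18,148,2] → X
    (6,3)@(13, 7): e=[78,-12,102] → .
    (1,4)@(3, 9): e=[42,140,-14] → .
    (2,4)@(5, 9): e=[54,108,6] → X
  covered (21 px):
    . . . . . . X .
    . . . . X X X .
    . . X X X X . .
    . X X X X X . .
    . . X X X X . .
    . . . X X X . .
    . . . . X . . .
    . . . . . . . .
    . . . . . . . .
    . . . . . . . .
    . . . . . . . .
    . . . . . . . .
T1:
  2·area = 14  (B↔C swapped to make it positive)
  edge (12, 10)→(13, 17): d=(1,7) right/bottom  bias=-1
  edge (13, 17)→(11, 17): d=(-2,0) right/bottom  bias=-1
  edge (11, 17)→(12, 10): d=(1,-7) top-left  bias=+0
    (5,1)@(11, 3): e=[0,28,-14] → .  [on edge]
    (6,1)@(13, 3): e=[-14,28,0] → .  [on edge]
    (0,8)@(1, 17): e=[84,0,-70] → .  [on edge]
    (1,8)@(3, 17): e=[70,0,-56] → .  [on edge]
    (2,8)@(5, 17): e=[56,0,-42] → .  [on edge]
    (3,8)@(7, 17): e=[42,0,-28] → .  [on edge]
    (4,8)@(9, 17): e=[28,0,-14] → .  [on edge]
    (5,8)@(11, 17): e=[14,0,0] → .  [on edge]
    (6,8)@(13, 17): e=[0,0,14] → .  [on edge]
    (7,8)@(15, 17): e=[-14,0,28] → .  [on edge]
  covered (0 px):
    . . . . . . . .
    . . . . . . . .
    . . . . . . . .
    . . . . . . . .
    . . . . . . . .
    . . . . . . . .
    . . . . . . . .
    . . . . . . . .
    . . . . . . . .
    . . . . . . . .
    . . . . . . . .
    . . . . . . . .
T2:
  2·area = 68
  edge (4, 14)→(14, 12): d=(10,-2) top-left  bias=+0
  edge (14, 12)→(8, 20): d=(-6,8) right/bottom  bias=-1
  edge (8, 20)→(4, 14): d=(-4,-6) top-left  bias=+0
    (4,6)@(9, 13): e=[0,34,34] → X  [on edge]
    (5,6)@(11, 13): e=[4,18,46] → X
    (6,6)@(13, 13): e=[8,2,58] → X
    (7,6)@(15, 13): e=[12,-14,70] → .
    (2,7)@(5, 15): e=[12,54,2] → X
    (3,7)@(7, 15): e=[16,38,14] → X
    (6,7)@(13, 15): e=[28,-10,50] → .
    (2,8)@(5, 17): e=[32,42,-6] → .
    (3,8)@(7, 17): e=[36,26,6] → X
    (5,8)@(11, 17): e=[44,-6,30] → .
    (3,9)@(7, 19): e=[56,14,-2] → .
    (4,9)@(9, 19): e=[60,-2,10] → .
  covered (9 px):
    . . . . . . . .
    . . . . . . . .
    . . . . . . . .
    . . . . . . . .
    . . . . . . . .
    . . . . . . . .
    . . . . X X X .
    . . X X X X . .
    . . . X X . . .
    . . . . . . . .
    . . . . . . . .
    . . . . . . . .
T3:
  2·area = 86
  edge (6, 0)→(12, 22): d=(6,22) right/bottom  bias=-1
  edge (12, 22)→(7, 18): d=(-5,-4) top-left  bias=+0
  edge (7, 18)→(6, 0): d=(-1,-18) top-left  bias=+0
    (3,2)@(7, 5): e=[8,65,13] → X
    (4,2)@(9, 5): e=[-36,73,49] → .
    (3,3)@(7, 7): e=[20,55,11] → X
    (4,3)@(9, 7): e=[-24,63,47] → .
    (3,4)@(7, 9): e=[32,45,9] → X
    (4,4)@(9, 9): e=[-12,53,45] → .
    (3,5)@(7, 11): e=[44,35,7] → X
    (4,5)@(9, 11): e=[0,43,43] → .  [on edge]
    (3,6)@(7, 13): e=[56,25,5] → X
    (4,6)@(9, 13): e=[12,33,41] → X
    (5,6)@(11, 13): e=[-32,41,77] → .
    (3,7)@(7, 15): e=[68,15,3] → X
  covered (13 px):
    . . . . . . . .
    . . . . . . . .
    . . . X . . . .
    . . . X . . . .
    . . . X . . . .
    . . . X . . . .
    . . . X X . . .
    . . . X X . . .
    . . . X X . . .
    . . . . X X . .
    . . . . . X . .
    . . . . . . . .
T4:
  2·area = 216
  edge (14, 18)→(2, 20): d=(-12,2) right/bottom  bias=-1
  edge (2, 20)→(2, 2): d=(0,-18) top-left  bias=+0
  edge (2, 2)→(14, 18): d=(12,16) right/bottom  bias=-1
    (1,2)@(3, 5): e=[178,18,20] → X
    (2,2)@(5, 5): e=[174,54,-12] → .
    (1,3)@(3, 7): e=[154,18,44] → X
    (2,3)@(5, 7): e=[150,54,12] → X
    (3,3)@(7, 7): e=[146,90,-20] → .
    (1,4)@(3, 9): e=[130,18,68] → X
    (3,4)@(7, 9): e=[122,90,4] → X
    (4,4)@(9, 9): e=[118,126,-28] → .
    (1,5)@(3, 11): e=[106,18,92] → X
    (4,5)@(9, 11): e=[94,126,-4] → .
    (1,6)@(3, 13): e=[82,18,116] → X
    (4,6)@(9, 13): e=[70,126,20] → X
  covered (27 px):
    . . . . . . . .
    . . . . . . . .
    . X . . . . . .
    . X X . . . . .
    . X X X . . . .
    . X X X . . . .
    . X X X X . . .
    . X X X X X . .
    . X X X X X X .
    . X X X . . . .
    . . . . . . . .
    . . . . . . . .

Answer: [65,13,8]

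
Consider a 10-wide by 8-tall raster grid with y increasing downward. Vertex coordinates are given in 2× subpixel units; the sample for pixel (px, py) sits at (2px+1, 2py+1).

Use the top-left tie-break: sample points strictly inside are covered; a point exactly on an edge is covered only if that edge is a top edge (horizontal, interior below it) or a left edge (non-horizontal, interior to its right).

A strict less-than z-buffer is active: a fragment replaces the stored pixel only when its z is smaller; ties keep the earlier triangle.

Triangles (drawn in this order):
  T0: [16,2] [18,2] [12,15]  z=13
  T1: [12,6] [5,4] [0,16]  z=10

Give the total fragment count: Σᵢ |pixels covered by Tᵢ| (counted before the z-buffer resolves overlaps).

T0:
  2·area = 26
  edge (16, 2)→(18, 2): d=(2,0) top-left  bias=+0
  edge (18, 2)→(12, 15): d=(-6,13) right/bottom  bias=-1
  edge (12, 15)→(16, 2): d=(4,-13) top-left  bias=+0
    (8,1)@(17, 3): e=[2,7,17] → █
    (9,1)@(19, 3): e=[2,-19,43] → ·
    (8,2)@(17, 5): e=[6,-5,25] → ·
    (7,3)@(15, 7): e=[10,9,7] → █
    (8,3)@(17, 7): e=[10,-17,33] → ·
    (7,4)@(15, 9): e=[14,-3,15] → ·
  covered (2 px):
    · · · · · · · · · ·
    · · · · · · · · █ ·
    · · · · · · · · · ·
    · · · · · · · █ · ·
    · · · · · · · · · ·
    · · · · · · · · · ·
    · · · · · · · · · ·
    · · · · · · · · · ·
T1:
  2·area = 94  (B↔C swapped to make it positive)
  edge (12, 6)→(0, 16): d=(-12,10) right/bottom  bias=-1
  edge (0, 16)→(5, 4): d=(5,-12) top-left  bias=+0
  edge (5, 4)→(12, 6): d=(7,2) right/bottom  bias=-1
    (2,2)@(5, 5): e=[82,5,7] → █
    (3,2)@(7, 5): e=[62,29,3] → █
    (4,2)@(9, 5): e=[42,53,-1] → ·
    (2,3)@(5, 7): e=[58,15,21] → █
    (4,3)@(9, 7): e=[18,63,13] → █
    (5,3)@(11, 7): e=[-2,87,9] → ·
    (1,4)@(3, 9): e=[54,1,39] → █
    (4,4)@(9, 9): e=[-6,73,27] → ·
    (1,5)@(3, 11): e=[30,11,53] → █
    (3,5)@(7, 11): e=[-10,59,45] → ·
    (1,6)@(3, 13): e=[6,21,67] → █
    (2,6)@(5, 13): e=[-14,45,63] → ·
  covered (12 px):
    · · · · · · · · · ·
    · · · · · · · · · ·
    · · █ █ · · · · · ·
    · · █ █ █ · · · · ·
    · █ █ █ · · · · · ·
    · █ █ · · · · · · ·
    · █ · · · · · · · ·
    █ · · · · · · · · ·

Final: 14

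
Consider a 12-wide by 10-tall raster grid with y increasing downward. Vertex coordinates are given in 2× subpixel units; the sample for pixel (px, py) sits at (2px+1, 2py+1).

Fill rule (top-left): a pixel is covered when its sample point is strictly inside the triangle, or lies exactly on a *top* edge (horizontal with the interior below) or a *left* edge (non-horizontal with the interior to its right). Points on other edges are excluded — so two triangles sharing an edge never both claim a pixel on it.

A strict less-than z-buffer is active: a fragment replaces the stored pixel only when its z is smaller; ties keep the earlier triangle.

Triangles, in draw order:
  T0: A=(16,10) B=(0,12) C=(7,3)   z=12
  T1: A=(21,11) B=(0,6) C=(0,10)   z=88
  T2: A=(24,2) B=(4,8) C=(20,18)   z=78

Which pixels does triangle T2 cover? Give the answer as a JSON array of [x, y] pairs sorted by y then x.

T0:
  2·area = 130
  edge (16, 10)→(0, 12): d=(-16,2) right/bottom  bias=-1
  edge (0, 12)→(7, 3): d=(7,-9) top-left  bias=+0
  edge (7, 3)→(16, 10): d=(9,7) right/bottom  bias=-1
    (3,1)@(7, 3): e=[130,0,0] → ·  [on edge]
    (3,2)@(7, 5): e=[98,14,18] → █
    (4,2)@(9, 5): e=[94,32,4] → █
    (5,2)@(11, 5): e=[90,50,-10] → ·
    (2,3)@(5, 7): e=[70,10,50] → █
    (5,3)@(11, 7): e=[58,64,8] → █
    (6,3)@(13, 7): e=[54,82,-6] → ·
    (1,4)@(3, 9): e=[42,6,82] → █
    (6,4)@(13, 9): e=[22,96,12] → █
    (7,4)@(15, 9): e=[18,114,-2] → ·
    (0,5)@(1, 11): e=[14,2,114] → █
    (4,5)@(9, 11): e=[-2,74,58] → ·
  covered (16 px):
    · · · · · · · · · · · ·
    · · · · · · · · · · · ·
    · · · █ █ · · · · · · ·
    · · █ █ █ █ · · · · · ·
    · █ █ █ █ █ █ · · · · ·
    █ █ █ █ · · · · · · · ·
    · · · · · · · · · · · ·
    · · · · · · · · · · · ·
    · · · · · · · · · · · ·
    · · · · · · · · · · · ·
T1:
  2·area = 84  (B↔C swapped to make it positive)
  edge (21, 11)→(0, 10): d=(-21,-1) top-left  bias=+0
  edge (0, 10)→(0, 6): d=(0,-4) top-left  bias=+0
  edge (0, 6)→(21, 11): d=(21,5) right/bottom  bias=-1
    (0,3)@(1, 7): e=[64,4,16] → █
    (1,3)@(3, 7): e=[66,12,6] → █
    (2,3)@(5, 7): e=[68,20,-4] → ·
    (0,4)@(1, 9): e=[22,4,58] → █
    (2,4)@(5, 9): e=[26,20,38] → █
    (3,4)@(7, 9): e=[28,28,28] → █
    (4,4)@(9, 9): e=[30,36,18] → █
    (5,4)@(11, 9): e=[32,44,8] → █
    (6,4)@(13, 9): e=[34,52,-2] → ·
    (0,5)@(1, 11): e=[-20,4,100] → ·
    (1,5)@(3, 11): e=[-18,12,90] → ·
    (2,5)@(5, 11): e=[-16,20,80] → ·
    (10,5)@(21, 11): e=[0,84,0] → ·  [on edge]
  covered (8 px):
    · · · · · · · · · · · ·
    · · · · · · · · · · · ·
    · · · · · · · · · · · ·
    █ █ · · · · · · · · · ·
    █ █ █ █ █ █ · · · · · ·
    · · · · · · · · · · · ·
    · · · · · · · · · · · ·
    · · · · · · · · · · · ·
    · · · · · · · · · · · ·
    · · · · · · · · · · · ·
T2:
  2·area = 296  (B↔C swapped to make it positive)
  edge (24, 2)→(20, 18): d=(-4,16) right/bottom  bias=-1
  edge (20, 18)→(4, 8): d=(-16,-10) top-left  bias=+0
  edge (4, 8)→(24, 2): d=(20,-6) top-left  bias=+0
    (10,1)@(21, 3): e=[44,250,2] → █
    (11,1)@(23, 3): e=[12,270,14] → █
    (7,2)@(15, 5): e=[132,158,6] → █
    (8,2)@(17, 5): e=[100,178,18] → █
    (9,2)@(19, 5): e=[68,198,30] → █
    (4,3)@(9, 7): e=[220,66,10] → █
    (5,3)@(11, 7): e=[188,86,22] → █
    (6,3)@(13, 7): e=[156,106,34] → █
    (11,3)@(23, 7): e=[-4,206,94] → ·
    (3,4)@(7, 9): e=[244,14,38] → █
    (11,4)@(23, 9): e=[-12,174,134] → ·
    (3,5)@(7, 11): e=[236,-18,78] → ·
  covered (37 px):
    · · · · · · · · · · · ·
    · · · · · · · · · · █ █
    · · · · · · · █ █ █ █ █
    · · · · █ █ █ █ █ █ █ ·
    · · · █ █ █ █ █ █ █ █ ·
    · · · · █ █ █ █ █ █ █ ·
    · · · · · · █ █ █ █ █ ·
    · · · · · · · · █ █ · ·
    · · · · · · · · · █ · ·
    · · · · · · · · · · · ·

Result: [[10,1],[11,1],[7,2],[8,2],[9,2],[10,2],[11,2],[4,3],[5,3],[6,3],[7,3],[8,3],[9,3],[10,3],[3,4],[4,4],[5,4],[6,4],[7,4],[8,4],[9,4],[10,4],[4,5],[5,5],[6,5],[7,5],[8,5],[9,5],[10,5],[6,6],[7,6],[8,6],[9,6],[10,6],[8,7],[9,7],[9,8]]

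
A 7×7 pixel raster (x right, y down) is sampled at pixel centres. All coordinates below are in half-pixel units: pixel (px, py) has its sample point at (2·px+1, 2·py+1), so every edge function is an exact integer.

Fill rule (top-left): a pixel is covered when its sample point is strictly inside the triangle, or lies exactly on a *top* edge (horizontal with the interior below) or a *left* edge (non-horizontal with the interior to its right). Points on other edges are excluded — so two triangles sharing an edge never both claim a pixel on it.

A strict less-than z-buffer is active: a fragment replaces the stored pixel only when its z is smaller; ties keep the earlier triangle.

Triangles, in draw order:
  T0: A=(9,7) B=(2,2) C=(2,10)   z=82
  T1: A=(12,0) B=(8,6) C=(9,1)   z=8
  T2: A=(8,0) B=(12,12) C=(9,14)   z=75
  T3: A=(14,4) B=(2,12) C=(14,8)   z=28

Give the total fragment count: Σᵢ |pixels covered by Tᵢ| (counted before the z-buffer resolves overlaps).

T0:
  2·area = 56  (B↔C swapped to make it positive)
  edge (9, 7)→(2, 10): d=(-7,3) right/bottom  bias=-1
  edge (2, 10)→(2, 2): d=(0,-8) top-left  bias=+0
  edge (2, 2)→(9, 7): d=(7,5) right/bottom  bias=-1
    (1,1)@(3, 3): e=[46,8,2] → X
    (2,1)@(5, 3): e=[40,24,-8] → .
    (1,2)@(3, 5): e=[32,8,16] → X
    (2,2)@(5, 5): e=[26,24,6] → X
    (3,2)@(7, 5): e=[20,40,-4] → .
    (1,3)@(3, 7): e=[18,8,30] → X
    (3,3)@(7, 7): e=[6,40,10] → X
    (4,3)@(9, 7): e=[0,56,0] → .  [on edge]
    (1,4)@(3, 9): e=[4,8,44] → X
    (2,4)@(5, 9): e=[-2,24,34] → .
    (3,4)@(7, 9): e=[-8,40,24] → .
    (1,5)@(3, 11): e=[-10,8,58] → .
  covered (7 px):
    . . . . . . .
    . X . . . . .
    . X X . . . .
    . X X X . . .
    . X . . . . .
    . . . . . . .
    . . . . . . .
T1:
  2·area = 14
  edge (12, 0)→(8, 6): d=(-4,6) right/bottom  bias=-1
  edge (8, 6)→(9, 1): d=(1,-5) top-left  bias=+0
  edge (9, 1)→(12, 0): d=(3,-1) top-left  bias=+0
    (4,0)@(9, 1): e=[14,0,0] → X  [on edge]
    (5,0)@(11, 1): e=[2,10,2] → X
    (6,0)@(13, 1): e=[-10,20,4] → .
    (1,1)@(3, 3): e=[42,-28,0] → .  [on edge]
    (4,1)@(9, 3): e=[6,2,6] → X
    (5,1)@(11, 3): e=[-6,12,8] → .
    (4,2)@(9, 5): e=[-2,4,12] → .
    (3,5)@(7, 11): e=[-14,0,28] → .  [on edge]
  covered (3 px):
    . . . . X X .
    . . . . X . .
    . . . . . . .
    . . . . . . .
    . . . . . . .
    . . . . . . .
    . . . . . . .
T2:
  2·area = 44
  edge (8, 0)→(12, 12): d=(4,12) right/bottom  bias=-1
  edge (12, 12)→(9, 14): d=(-3,2) right/bottom  bias=-1
  edge (9, 14)→(8, 0): d=(-1,-14) top-left  bias=+0
    (4,1)@(9, 3): e=[0,33,11] → .  [on edge]
    (4,2)@(9, 5): e=[8,27,9] → X
    (5,2)@(11, 5): e=[-16,23,37] → .
    (4,3)@(9, 7): e=[16,21,7] → X
    (5,3)@(11, 7): e=[-8,17,35] → .
    (4,4)@(9, 9): e=[24,15,5] → X
    (5,4)@(11, 9): e=[0,11,33] → .  [on edge]
    (4,5)@(9, 11): e=[32,9,3] → X
    (5,5)@(11, 11): e=[8,5,31] → X
    (6,5)@(13, 11): e=[-16,1,59] → .
    (4,6)@(9, 13): e=[40,3,1] → X
    (5,6)@(11, 13): e=[16,-1,29] → .
  covered (6 px):
    . . . . . . .
    . . . . . . .
    . . . . X . .
    . . . . X . .
    . . . . X . .
    . . . . X X .
    . . . . X . .
T3:
  2·area = 48  (B↔C swapped to make it positive)
  edge (14, 4)→(14, 8): d=(0,4) right/bottom  bias=-1
  edge (14, 8)→(2, 12): d=(-12,4) right/bottom  bias=-1
  edge (2, 12)→(14, 4): d=(12,-8) top-left  bias=+0
    (6,2)@(13, 5): e=[4,40,4] → X
    (5,3)@(11, 7): e=[12,24,12] → X
    (3,4)@(7, 9): e=[28,16,4] → X
    (4,4)@(9, 9): e=[20,8,20] → X
    (5,4)@(11, 9): e=[12,0,36] → .  [on edge]
    (6,4)@(13, 9): e=[4,-8,52] → .
    (2,5)@(5, 11): e=[36,0,12] → .  [on edge]
    (3,5)@(7, 11): e=[28,-8,28] → .
    (4,5)@(9, 11): e=[20,-16,44] → .
  covered (5 px):
    . . . . . . .
    . . . . . . .
    . . . . . . X
    . . . . . X X
    . . . X X . .
    . . . . . . .
    . . . . . . .

Result: 21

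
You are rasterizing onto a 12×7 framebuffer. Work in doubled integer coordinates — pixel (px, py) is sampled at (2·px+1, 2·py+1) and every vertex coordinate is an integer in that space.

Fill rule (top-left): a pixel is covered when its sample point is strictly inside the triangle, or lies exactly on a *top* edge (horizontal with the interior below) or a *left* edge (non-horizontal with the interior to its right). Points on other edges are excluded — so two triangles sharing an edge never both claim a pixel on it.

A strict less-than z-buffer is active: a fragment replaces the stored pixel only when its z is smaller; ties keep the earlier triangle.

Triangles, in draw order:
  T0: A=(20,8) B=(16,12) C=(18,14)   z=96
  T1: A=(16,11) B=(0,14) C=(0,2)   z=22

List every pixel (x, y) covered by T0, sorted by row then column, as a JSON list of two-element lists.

T0:
  2·area = 16  (B↔C swapped to make it positive)
  edge (20, 8)→(18, 14): d=(-2,6) right/bottom  bias=-1
  edge (18, 14)→(16, 12): d=(-2,-2) top-left  bias=+0
  edge (16, 12)→(20, 8): d=(4,-4) top-left  bias=+0
    (2,0)@(5, 1): e=[104,0,-88] → ·  [on edge]
    (3,1)@(7, 3): e=[88,0,-72] → ·  [on edge]
    (4,2)@(9, 5): e=[72,0,-56] → ·  [on edge]
    (10,2)@(21, 5): e=[0,24,-8] → ·  [on edge]
    (11,2)@(23, 5): e=[-12,28,0] → ·  [on edge]
    (5,3)@(11, 7): e=[56,0,-40] → ·  [on edge]
    (10,3)@(21, 7): e=[-4,20,0] → ·  [on edge]
    (6,4)@(13, 9): e=[40,0,-24] → ·  [on edge]
    (9,4)@(19, 9): e=[4,12,0] → █  [on edge]
    (10,4)@(21, 9): e=[-8,16,8] → ·
    (7,5)@(15, 11): e=[24,0,-8] → ·  [on edge]
    (8,5)@(17, 11): e=[12,4,0] → █  [on edge]
    (9,5)@(19, 11): e=[0,8,8] → ·  [on edge]
    (7,6)@(15, 13): e=[20,-4,0] → ·  [on edge]
    (8,6)@(17, 13): e=[8,0,8] → █  [on edge]
  covered (3 px):
    · · · · · · · · · · · ·
    · · · · · · · · · · · ·
    · · · · · · · · · · · ·
    · · · · · · · · · · · ·
    · · · · · · · · · █ · ·
    · · · · · · · · █ · · ·
    · · · · · · · · █ · · ·
T1:
  2·area = 192
  edge (16, 11)→(0, 14): d=(-16,3) right/bottom  bias=-1
  edge (0, 14)→(0, 2): d=(0,-12) top-left  bias=+0
  edge (0, 2)→(16, 11): d=(16,9) right/bottom  bias=-1
    (0,1)@(1, 3): e=[173,12,7] → █
    (1,1)@(3, 3): e=[167,36,-11] → ·
    (0,2)@(1, 5): e=[141,12,39] → █
    (1,2)@(3, 5): e=[135,36,21] → █
    (2,2)@(5, 5): e=[129,60,3] → █
    (3,2)@(7, 5): e=[123,84,-15] → ·
    (0,3)@(1, 7): e=[109,12,71] → █
    (3,3)@(7, 7): e=[91,84,17] → █
    (4,3)@(9, 7): e=[85,108,-1] → ·
    (0,4)@(1, 9): e=[77,12,103] → █
    (4,4)@(9, 9): e=[53,108,31] → █
    (5,4)@(11, 9): e=[47,132,13] → █
  covered (25 px):
    · · · · · · · · · · · ·
    █ · · · · · · · · · · ·
    █ █ █ · · · · · · · · ·
    █ █ █ █ · · · · · · · ·
    █ █ █ █ █ █ · · · · · ·
    █ █ █ █ █ █ █ █ · · · ·
    █ █ █ · · · · · · · · ·

Answer: [[9,4],[8,5],[8,6]]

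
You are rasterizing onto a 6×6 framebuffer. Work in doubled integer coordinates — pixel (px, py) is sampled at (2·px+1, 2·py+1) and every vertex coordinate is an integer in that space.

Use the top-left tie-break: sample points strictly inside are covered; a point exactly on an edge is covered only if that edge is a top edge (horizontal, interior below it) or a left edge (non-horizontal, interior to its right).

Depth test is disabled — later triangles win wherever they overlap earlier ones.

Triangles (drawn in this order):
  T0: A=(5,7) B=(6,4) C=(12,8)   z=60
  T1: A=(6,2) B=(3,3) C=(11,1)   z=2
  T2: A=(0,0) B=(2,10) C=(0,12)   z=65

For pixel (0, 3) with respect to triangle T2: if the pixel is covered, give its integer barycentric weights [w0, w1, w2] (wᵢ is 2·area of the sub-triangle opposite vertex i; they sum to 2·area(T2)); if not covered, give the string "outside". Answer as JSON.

T0:
  2·area = 22
  edge (5, 7)→(6, 4): d=(1,-3) top-left  bias=+0
  edge (6, 4)→(12, 8): d=(6,4) right/bottom  bias=-1
  edge (12, 8)→(5, 7): d=(-7,-1) top-left  bias=+0
    (3,0)@(7, 1): e=[0,-22,44] → ·  [on edge]
    (3,2)@(7, 5): e=[4,2,16] → █
    (4,2)@(9, 5): e=[10,-6,18] → ·
    (2,3)@(5, 7): e=[0,22,0] → █  [on edge]
    (4,3)@(9, 7): e=[12,6,4] → █
    (5,3)@(11, 7): e=[18,-2,6] → ·
    (2,4)@(5, 9): e=[2,34,-14] → ·
    (3,4)@(7, 9): e=[8,26,-12] → ·
    (4,4)@(9, 9): e=[14,18,-10] → ·
  covered (4 px):
    · · · · · ·
    · · · · · ·
    · · · █ · ·
    · · █ █ █ ·
    · · · · · ·
    · · · · · ·
T1:
  2·area = 2  (B↔C swapped to make it positive)
  edge (6, 2)→(11, 1): d=(5,-1) top-left  bias=+0
  edge (11, 1)→(3, 3): d=(-8,2) right/bottom  bias=-1
  edge (3, 3)→(6, 2): d=(3,-1) top-left  bias=+0
    (4,0)@(9, 1): e=[-2,4,0] → ·  [on edge]
    (5,0)@(11, 1): e=[0,0,2] → ·  [on edge]
    (0,1)@(1, 3): e=[0,4,-2] → ·  [on edge]
    (1,1)@(3, 3): e=[2,0,0] → ·  [on edge]
  covered (0 px):
    · · · · · ·
    · · · · · ·
    · · · · · ·
    · · · · · ·
    · · · · · ·
    · · · · · ·
T2:
  2·area = 24
  edge (0, 0)→(2, 10): d=(2,10) right/bottom  bias=-1
  edge (2, 10)→(0, 12): d=(-2,2) right/bottom  bias=-1
  edge (0, 12)→(0, 0): d=(0,-12) top-left  bias=+0
    (5,0)@(11, 1): e=[-108,0,132] → ·  [on edge]
    (4,1)@(9, 3): e=[-84,0,108] → ·  [on edge]
    (0,2)@(1, 5): e=[0,12,12] → ·  [on edge]
    (3,2)@(7, 5): e=[-60,0,84] → ·  [on edge]
    (0,3)@(1, 7): e=[4,8,12] → █
    (1,3)@(3, 7): e=[-16,4,36] → ·
    (2,3)@(5, 7): e=[-36,0,60] → ·  [on edge]
    (0,4)@(1, 9): e=[8,4,12] → █
    (1,4)@(3, 9): e=[-12,0,36] → ·  [on edge]
    (0,5)@(1, 11): e=[12,0,12] → ·  [on edge]
  covered (2 px):
    · · · · · ·
    · · · · · ·
    · · · · · ·
    █ · · · · ·
    █ · · · · ·
    · · · · · ·

Final: [8,12,4]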